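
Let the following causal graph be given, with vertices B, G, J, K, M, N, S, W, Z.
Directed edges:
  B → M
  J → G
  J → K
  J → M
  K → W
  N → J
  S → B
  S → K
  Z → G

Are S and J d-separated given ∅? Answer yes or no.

Bayes-Ball from S | ∅ reaches {B,K,M,W}.
J ∉ reach(S|∅) ⇒ S ⊥ J | ∅.

Yes — S ⊥ J | ∅.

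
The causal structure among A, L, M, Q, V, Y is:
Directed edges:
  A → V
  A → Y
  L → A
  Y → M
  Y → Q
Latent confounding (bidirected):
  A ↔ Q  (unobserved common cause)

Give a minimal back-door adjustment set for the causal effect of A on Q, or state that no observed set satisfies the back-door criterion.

A→Q: no observed back-door set.

desc(A)\{A}={M,Q,V,Y}; candidates ⊆ {L}.
A↔Q: latent back-door arc(s) into A.
size 0: {}; under {} A still reaches {L,Q} ∋ Q.
size 1: {L}; under {L} A still reaches {Q} ∋ Q.
A↔Q cannot be blocked by any observed set — no back-door set.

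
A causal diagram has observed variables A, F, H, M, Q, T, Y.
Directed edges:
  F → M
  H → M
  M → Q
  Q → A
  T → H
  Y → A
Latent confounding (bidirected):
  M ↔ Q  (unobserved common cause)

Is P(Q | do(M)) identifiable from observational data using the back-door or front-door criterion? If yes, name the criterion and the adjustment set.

P(Q|do(M)): not identifiable (no BD/FD set).

desc(M)\{M}={A,Q}; candidates ⊆ {F,H,T,Y}.
M↔Q: latent back-door arc(s) into M.
size 0: {}; under {} M still reaches {A,F,H,Q,T} ∋ Q.
size 1: {F}, {H}, {T} …(+1); under {F} M still reaches {A,H,Q,T} ∋ Q.
size 2: {F,H}, {F,T}, {F,Y} …(+3); under {F,H} M still reaches {A,Q} ∋ Q.
M↔Q cannot be blocked by any observed set — no back-door set.
No mediator lies on a directed M→…→Q path.
Neither criterion identifies P(Q|do(M)) in this graph.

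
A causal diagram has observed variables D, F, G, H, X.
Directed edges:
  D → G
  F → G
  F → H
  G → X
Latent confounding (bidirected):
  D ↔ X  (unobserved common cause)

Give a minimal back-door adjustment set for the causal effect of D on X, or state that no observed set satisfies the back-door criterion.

D→X: no observed back-door set.

desc(D)\{D}={G,X}; candidates ⊆ {F,H}.
D↔X: latent back-door arc(s) into D.
size 0: {}; under {} D still reaches {X} ∋ X.
size 1: {F}, {H}; under {F} D still reaches {X} ∋ X.
size 2: {F,H}; under {F,H} D still reaches {X} ∋ X.
D↔X cannot be blocked by any observed set — no back-door set.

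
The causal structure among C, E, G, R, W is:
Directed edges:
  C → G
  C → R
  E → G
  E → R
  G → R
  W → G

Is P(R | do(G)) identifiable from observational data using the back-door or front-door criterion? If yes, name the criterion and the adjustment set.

desc(G)\{G}={R}; candidates ⊆ {C,E,W}.
size 0: {}; under {} G still reaches {C,E,R,W} ∋ R.
size 1: {C}, {E}, {W}; under {C} G still reaches {E,R,W} ∋ R.
{C,E}: G⊥R given {C,E} in G with G→· removed — back-door holds.
P(R|do(G)) = Σ_{C,E} P(R|G,C,E)·P(C,E).

P(R|do(G)): backdoor, adjust for {C, E}.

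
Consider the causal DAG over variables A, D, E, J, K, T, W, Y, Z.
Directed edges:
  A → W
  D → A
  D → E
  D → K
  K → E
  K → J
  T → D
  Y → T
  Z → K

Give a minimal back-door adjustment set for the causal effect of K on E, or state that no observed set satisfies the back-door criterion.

K→E: minimal back-door set {D}.

desc(K)\{K}={E,J}; candidates ⊆ {A,D,T,W,Y,Z}.
size 0: {}; under {} K still reaches {A,D,E,T,W,Y,Z} ∋ E.
{D}: K⊥E given {D} in G with K→· removed — back-door holds.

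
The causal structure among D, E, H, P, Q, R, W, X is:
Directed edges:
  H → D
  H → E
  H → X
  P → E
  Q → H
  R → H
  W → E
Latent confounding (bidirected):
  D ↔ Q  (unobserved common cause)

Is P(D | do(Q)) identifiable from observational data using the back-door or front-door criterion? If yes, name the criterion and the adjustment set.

P(D|do(Q)): frontdoor, adjust for {H}.

desc(Q)\{Q}={D,E,H,X}; candidates ⊆ {P,R,W}.
Q↔D: latent back-door arc(s) into Q.
size 0: {}; under {} Q still reaches {D} ∋ D.
size 1: {P}, {R}, {W}; under {P} Q still reaches {D} ∋ D.
size 2: {P,R}, {P,W}, {R,W}; under {P,R} Q still reaches {D} ∋ D.
Q↔D cannot be blocked by any observed set — no back-door set.
{H}: (i) intercepts every directed Q→D path; (ii) no back-door Q→{H}; (iii) {Q} blocks every back-door {H}→D. Front-door holds.
P(D|do(Q)) = Σ_{H} P(H|Q) Σ_{Q'} P(D|H,Q')P(Q').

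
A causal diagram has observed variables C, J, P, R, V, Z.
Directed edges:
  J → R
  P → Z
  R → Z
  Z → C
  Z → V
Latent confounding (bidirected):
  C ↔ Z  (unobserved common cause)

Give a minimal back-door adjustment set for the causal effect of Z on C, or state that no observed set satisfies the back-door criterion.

Z→C: no observed back-door set.

desc(Z)\{Z}={C,V}; candidates ⊆ {J,P,R}.
Z↔C: latent back-door arc(s) into Z.
size 0: {}; under {} Z still reaches {C,J,P,R} ∋ C.
size 1: {J}, {P}, {R}; under {J} Z still reaches {C,P,R} ∋ C.
size 2: {J,P}, {J,R}, {P,R}; under {J,P} Z still reaches {C,R} ∋ C.
Z↔C cannot be blocked by any observed set — no back-door set.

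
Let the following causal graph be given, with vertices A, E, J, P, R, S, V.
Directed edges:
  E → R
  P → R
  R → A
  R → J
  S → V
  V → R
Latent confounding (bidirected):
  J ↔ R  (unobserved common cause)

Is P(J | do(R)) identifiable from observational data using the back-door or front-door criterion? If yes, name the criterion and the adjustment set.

P(J|do(R)): not identifiable (no BD/FD set).

desc(R)\{R}={A,J}; candidates ⊆ {E,P,S,V}.
R↔J: latent back-door arc(s) into R.
size 0: {}; under {} R still reaches {E,J,P,S,V} ∋ J.
size 1: {E}, {P}, {S} …(+1); under {E} R still reaches {J,P,S,V} ∋ J.
size 2: {E,P}, {E,S}, {E,V} …(+3); under {E,P} R still reaches {J,S,V} ∋ J.
R↔J cannot be blocked by any observed set — no back-door set.
No mediator lies on a directed R→…→J path.
Neither criterion identifies P(J|do(R)) in this graph.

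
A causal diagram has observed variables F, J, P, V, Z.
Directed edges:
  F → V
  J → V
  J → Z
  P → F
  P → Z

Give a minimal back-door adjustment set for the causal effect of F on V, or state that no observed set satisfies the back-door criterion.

F→V: minimal back-door set ∅.

desc(F)\{F}={V}; candidates ⊆ {J,P,Z}.
∅: F⊥V given ∅ in G with F→· removed — back-door holds.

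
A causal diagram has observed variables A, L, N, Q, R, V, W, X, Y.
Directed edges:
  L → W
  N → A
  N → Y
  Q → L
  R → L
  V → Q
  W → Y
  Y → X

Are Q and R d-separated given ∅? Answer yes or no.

Yes — Q ⊥ R | ∅.

Bayes-Ball from Q | ∅ reaches {L,V,W,X,Y}.
R ∉ reach(Q|∅) ⇒ Q ⊥ R | ∅.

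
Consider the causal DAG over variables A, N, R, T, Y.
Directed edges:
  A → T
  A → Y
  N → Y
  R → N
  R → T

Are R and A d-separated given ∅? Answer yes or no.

Yes — R ⊥ A | ∅.

Bayes-Ball from R | ∅ reaches {N,T,Y}.
A ∉ reach(R|∅) ⇒ R ⊥ A | ∅.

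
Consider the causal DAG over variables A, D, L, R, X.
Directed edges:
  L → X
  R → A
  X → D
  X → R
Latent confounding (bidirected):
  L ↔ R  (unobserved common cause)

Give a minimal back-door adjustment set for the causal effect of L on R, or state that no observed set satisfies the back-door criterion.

desc(L)\{L}={A,D,R,X}; candidates ⊆ {—}.
L↔R: latent back-door arc(s) into L.
size 0: {}; under {} L still reaches {A,R} ∋ R.
L↔R cannot be blocked by any observed set — no back-door set.

L→R: no observed back-door set.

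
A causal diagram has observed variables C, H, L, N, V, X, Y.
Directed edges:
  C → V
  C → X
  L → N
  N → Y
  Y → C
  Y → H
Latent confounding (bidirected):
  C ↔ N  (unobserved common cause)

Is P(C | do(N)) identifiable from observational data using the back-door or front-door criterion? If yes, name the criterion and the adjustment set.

desc(N)\{N}={C,H,V,X,Y}; candidates ⊆ {L}.
N↔C: latent back-door arc(s) into N.
size 0: {}; under {} N still reaches {C,L,V,X} ∋ C.
size 1: {L}; under {L} N still reaches {C,V,X} ∋ C.
N↔C cannot be blocked by any observed set — no back-door set.
{Y}: (i) intercepts every directed N→C path; (ii) no back-door N→{Y}; (iii) {N} blocks every back-door {Y}→C. Front-door holds.
P(C|do(N)) = Σ_{Y} P(Y|N) Σ_{N'} P(C|Y,N')P(N').

P(C|do(N)): frontdoor, adjust for {Y}.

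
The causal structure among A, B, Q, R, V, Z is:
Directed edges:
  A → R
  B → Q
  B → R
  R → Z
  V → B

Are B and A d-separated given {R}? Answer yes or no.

Bayes-Ball from B | {R} reaches {A,Q,V}.
A ∈ reach(B|{R}) ⇒ B ⊥̸ A | {R}.

No — B and A are d-connected given {R}.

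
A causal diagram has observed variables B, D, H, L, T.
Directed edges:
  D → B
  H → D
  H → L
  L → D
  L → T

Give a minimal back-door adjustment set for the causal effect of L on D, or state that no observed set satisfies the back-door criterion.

L→D: minimal back-door set {H}.

desc(L)\{L}={B,D,T}; candidates ⊆ {H}.
size 0: {}; under {} L still reaches {B,D,H} ∋ D.
{H}: L⊥D given {H} in G with L→· removed — back-door holds.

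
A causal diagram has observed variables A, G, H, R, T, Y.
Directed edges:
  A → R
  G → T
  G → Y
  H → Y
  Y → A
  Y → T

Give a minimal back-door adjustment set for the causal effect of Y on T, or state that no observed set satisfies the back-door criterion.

desc(Y)\{Y}={A,R,T}; candidates ⊆ {G,H}.
size 0: {}; under {} Y still reaches {G,H,T} ∋ T.
{G}: Y⊥T given {G} in G with Y→· removed — back-door holds.

Y→T: minimal back-door set {G}.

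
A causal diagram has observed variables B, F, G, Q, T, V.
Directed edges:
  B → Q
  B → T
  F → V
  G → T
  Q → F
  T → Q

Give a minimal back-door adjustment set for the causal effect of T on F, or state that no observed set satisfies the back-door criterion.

desc(T)\{T}={F,Q,V}; candidates ⊆ {B,G}.
size 0: {}; under {} T still reaches {B,F,G,Q,V} ∋ F.
{B}: T⊥F given {B} in G with T→· removed — back-door holds.

T→F: minimal back-door set {B}.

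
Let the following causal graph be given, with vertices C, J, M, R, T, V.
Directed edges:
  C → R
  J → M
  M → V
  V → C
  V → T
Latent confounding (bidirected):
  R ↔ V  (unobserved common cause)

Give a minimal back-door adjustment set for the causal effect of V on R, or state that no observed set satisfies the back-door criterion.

V→R: no observed back-door set.

desc(V)\{V}={C,R,T}; candidates ⊆ {J,M}.
V↔R: latent back-door arc(s) into V.
size 0: {}; under {} V still reaches {J,M,R} ∋ R.
size 1: {J}, {M}; under {J} V still reaches {M,R} ∋ R.
size 2: {J,M}; under {J,M} V still reaches {R} ∋ R.
V↔R cannot be blocked by any observed set — no back-door set.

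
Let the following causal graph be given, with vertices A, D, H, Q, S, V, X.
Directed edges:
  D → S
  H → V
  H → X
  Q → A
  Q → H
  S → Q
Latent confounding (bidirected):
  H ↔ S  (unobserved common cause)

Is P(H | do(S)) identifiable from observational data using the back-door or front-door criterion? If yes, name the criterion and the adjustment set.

P(H|do(S)): frontdoor, adjust for {Q}.

desc(S)\{S}={A,H,Q,V,X}; candidates ⊆ {D}.
S↔H: latent back-door arc(s) into S.
size 0: {}; under {} S still reaches {D,H,V,X} ∋ H.
size 1: {D}; under {D} S still reaches {H,V,X} ∋ H.
S↔H cannot be blocked by any observed set — no back-door set.
{Q}: (i) intercepts every directed S→H path; (ii) no back-door S→{Q}; (iii) {S} blocks every back-door {Q}→H. Front-door holds.
P(H|do(S)) = Σ_{Q} P(Q|S) Σ_{S'} P(H|Q,S')P(S').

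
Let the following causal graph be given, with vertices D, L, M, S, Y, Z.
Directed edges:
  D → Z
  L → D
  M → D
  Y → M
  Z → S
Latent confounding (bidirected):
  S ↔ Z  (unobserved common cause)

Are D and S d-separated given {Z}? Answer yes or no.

Bayes-Ball from D | {Z} reaches {L,M,S,Y}.
S ∈ reach(D|{Z}) ⇒ D ⊥̸ S | {Z}.

No — D and S are d-connected given {Z}.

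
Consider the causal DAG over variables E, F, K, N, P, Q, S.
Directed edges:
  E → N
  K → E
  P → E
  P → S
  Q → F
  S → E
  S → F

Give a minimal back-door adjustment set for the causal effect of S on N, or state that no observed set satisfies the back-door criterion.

desc(S)\{S}={E,F,N}; candidates ⊆ {K,P,Q}.
size 0: {}; under {} S still reaches {E,N,P} ∋ N.
{P}: S⊥N given {P} in G with S→· removed — back-door holds.

S→N: minimal back-door set {P}.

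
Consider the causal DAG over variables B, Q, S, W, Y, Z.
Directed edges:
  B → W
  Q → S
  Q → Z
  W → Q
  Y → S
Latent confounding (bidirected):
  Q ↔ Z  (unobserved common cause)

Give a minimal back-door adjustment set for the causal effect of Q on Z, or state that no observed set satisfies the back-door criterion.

Q→Z: no observed back-door set.

desc(Q)\{Q}={S,Z}; candidates ⊆ {B,W,Y}.
Q↔Z: latent back-door arc(s) into Q.
size 0: {}; under {} Q still reaches {B,W,Z} ∋ Z.
size 1: {B}, {W}, {Y}; under {B} Q still reaches {W,Z} ∋ Z.
size 2: {B,W}, {B,Y}, {W,Y}; under {B,W} Q still reaches {Z} ∋ Z.
Q↔Z cannot be blocked by any observed set — no back-door set.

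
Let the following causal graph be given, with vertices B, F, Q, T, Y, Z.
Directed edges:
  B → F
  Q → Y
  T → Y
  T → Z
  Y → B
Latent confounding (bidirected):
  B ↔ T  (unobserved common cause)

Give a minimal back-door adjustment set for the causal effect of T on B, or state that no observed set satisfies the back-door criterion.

T→B: no observed back-door set.

desc(T)\{T}={B,F,Y,Z}; candidates ⊆ {Q}.
T↔B: latent back-door arc(s) into T.
size 0: {}; under {} T still reaches {B,F} ∋ B.
size 1: {Q}; under {Q} T still reaches {B,F} ∋ B.
T↔B cannot be blocked by any observed set — no back-door set.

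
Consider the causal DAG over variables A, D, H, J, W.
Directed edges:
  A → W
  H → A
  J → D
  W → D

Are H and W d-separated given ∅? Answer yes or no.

No — H and W are d-connected given ∅.

Bayes-Ball from H | ∅ reaches {A,D,W}.
W ∈ reach(H|∅) ⇒ H ⊥̸ W | ∅.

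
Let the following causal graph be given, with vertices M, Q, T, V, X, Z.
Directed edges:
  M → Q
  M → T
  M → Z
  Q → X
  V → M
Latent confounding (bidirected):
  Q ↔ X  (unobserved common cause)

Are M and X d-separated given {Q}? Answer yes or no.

No — M and X are d-connected given {Q}.

Bayes-Ball from M | {Q} reaches {T,V,X,Z}.
X ∈ reach(M|{Q}) ⇒ M ⊥̸ X | {Q}.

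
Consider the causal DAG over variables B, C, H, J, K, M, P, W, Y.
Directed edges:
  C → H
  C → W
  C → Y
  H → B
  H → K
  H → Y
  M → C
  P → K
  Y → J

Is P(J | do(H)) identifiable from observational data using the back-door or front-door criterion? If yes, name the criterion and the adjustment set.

P(J|do(H)): backdoor, adjust for {C}.

desc(H)\{H}={B,J,K,Y}; candidates ⊆ {C,M,P,W}.
size 0: {}; under {} H still reaches {C,J,M,W,Y} ∋ J.
{C}: H⊥J given {C} in G with H→· removed — back-door holds.
P(J|do(H)) = Σ_{C} P(J|H,C)·P(C).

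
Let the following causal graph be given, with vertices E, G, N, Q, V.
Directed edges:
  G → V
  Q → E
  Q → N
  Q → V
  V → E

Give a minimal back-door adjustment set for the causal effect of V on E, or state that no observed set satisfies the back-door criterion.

desc(V)\{V}={E}; candidates ⊆ {G,N,Q}.
size 0: {}; under {} V still reaches {E,G,N,Q} ∋ E.
{Q}: V⊥E given {Q} in G with V→· removed — back-door holds.

V→E: minimal back-door set {Q}.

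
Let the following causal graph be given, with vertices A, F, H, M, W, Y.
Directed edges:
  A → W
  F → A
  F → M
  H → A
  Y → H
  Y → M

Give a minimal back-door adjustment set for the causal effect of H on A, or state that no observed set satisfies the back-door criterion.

H→A: minimal back-door set ∅.

desc(H)\{H}={A,W}; candidates ⊆ {F,M,Y}.
∅: H⊥A given ∅ in G with H→· removed — back-door holds.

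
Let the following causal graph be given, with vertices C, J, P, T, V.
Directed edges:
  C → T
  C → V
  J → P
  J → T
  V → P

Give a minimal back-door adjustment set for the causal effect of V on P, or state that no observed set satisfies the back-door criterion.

desc(V)\{V}={P}; candidates ⊆ {C,J,T}.
∅: V⊥P given ∅ in G with V→· removed — back-door holds.

V→P: minimal back-door set ∅.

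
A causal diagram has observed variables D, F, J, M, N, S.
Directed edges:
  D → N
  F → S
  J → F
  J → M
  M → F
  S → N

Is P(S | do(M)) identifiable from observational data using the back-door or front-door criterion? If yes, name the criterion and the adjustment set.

desc(M)\{M}={F,N,S}; candidates ⊆ {D,J}.
size 0: {}; under {} M still reaches {F,J,N,S} ∋ S.
{J}: M⊥S given {J} in G with M→· removed — back-door holds.
P(S|do(M)) = Σ_{J} P(S|M,J)·P(J).

P(S|do(M)): backdoor, adjust for {J}.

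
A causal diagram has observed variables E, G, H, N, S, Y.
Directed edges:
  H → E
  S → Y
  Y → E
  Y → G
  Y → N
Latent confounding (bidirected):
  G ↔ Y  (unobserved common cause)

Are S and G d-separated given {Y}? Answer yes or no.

Bayes-Ball from S | {Y} reaches {G}.
G ∈ reach(S|{Y}) ⇒ S ⊥̸ G | {Y}.

No — S and G are d-connected given {Y}.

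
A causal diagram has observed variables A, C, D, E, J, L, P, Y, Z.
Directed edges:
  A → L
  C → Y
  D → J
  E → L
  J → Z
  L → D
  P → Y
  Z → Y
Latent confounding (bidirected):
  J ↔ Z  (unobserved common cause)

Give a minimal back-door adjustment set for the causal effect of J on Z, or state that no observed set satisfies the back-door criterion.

J→Z: no observed back-door set.

desc(J)\{J}={Y,Z}; candidates ⊆ {A,C,D,E,L,P}.
J↔Z: latent back-door arc(s) into J.
size 0: {}; under {} J still reaches {A,D,E,L,Y,Z} ∋ Z.
size 1: {A}, {C}, {D} …(+3); under {A} J still reaches {D,E,L,Y,Z} ∋ Z.
size 2: {A,C}, {A,D}, {A,E} …(+12); under {A,C} J still reaches {D,E,L,Y,Z} ∋ Z.
J↔Z cannot be blocked by any observed set — no back-door set.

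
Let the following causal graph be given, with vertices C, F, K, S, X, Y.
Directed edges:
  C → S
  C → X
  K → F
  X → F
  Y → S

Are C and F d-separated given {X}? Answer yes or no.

Yes — C ⊥ F | {X}.

Bayes-Ball from C | {X} reaches {S}.
F ∉ reach(C|{X}) ⇒ C ⊥ F | {X}.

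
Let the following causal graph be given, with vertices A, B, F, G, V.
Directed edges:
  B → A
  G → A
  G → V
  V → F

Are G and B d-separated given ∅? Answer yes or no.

Bayes-Ball from G | ∅ reaches {A,F,V}.
B ∉ reach(G|∅) ⇒ G ⊥ B | ∅.

Yes — G ⊥ B | ∅.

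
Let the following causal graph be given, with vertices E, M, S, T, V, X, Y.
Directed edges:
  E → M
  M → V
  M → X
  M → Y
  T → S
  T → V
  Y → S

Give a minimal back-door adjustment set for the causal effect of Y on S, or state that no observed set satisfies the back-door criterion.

desc(Y)\{Y}={S}; candidates ⊆ {E,M,T,V,X}.
∅: Y⊥S given ∅ in G with Y→· removed — back-door holds.

Y→S: minimal back-door set ∅.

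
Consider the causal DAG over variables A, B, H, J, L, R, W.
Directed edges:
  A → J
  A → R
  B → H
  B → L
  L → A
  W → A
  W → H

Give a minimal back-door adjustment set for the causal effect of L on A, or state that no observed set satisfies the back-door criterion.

desc(L)\{L}={A,J,R}; candidates ⊆ {B,H,W}.
∅: L⊥A given ∅ in G with L→· removed — back-door holds.

L→A: minimal back-door set ∅.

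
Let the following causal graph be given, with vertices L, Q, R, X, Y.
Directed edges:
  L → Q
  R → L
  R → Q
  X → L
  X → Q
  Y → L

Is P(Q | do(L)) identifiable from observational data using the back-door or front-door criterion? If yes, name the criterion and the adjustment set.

desc(L)\{L}={Q}; candidates ⊆ {R,X,Y}.
size 0: {}; under {} L still reaches {Q,R,X,Y} ∋ Q.
size 1: {R}, {X}, {Y}; under {R} L still reaches {Q,X,Y} ∋ Q.
{R,X}: L⊥Q given {R,X} in G with L→· removed — back-door holds.
P(Q|do(L)) = Σ_{R,X} P(Q|L,R,X)·P(R,X).

P(Q|do(L)): backdoor, adjust for {R, X}.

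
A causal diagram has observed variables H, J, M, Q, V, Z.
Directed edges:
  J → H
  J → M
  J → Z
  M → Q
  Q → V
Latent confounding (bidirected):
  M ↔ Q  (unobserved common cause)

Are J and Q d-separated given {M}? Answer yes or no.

No — J and Q are d-connected given {M}.

Bayes-Ball from J | {M} reaches {H,Q,V,Z}.
Q ∈ reach(J|{M}) ⇒ J ⊥̸ Q | {M}.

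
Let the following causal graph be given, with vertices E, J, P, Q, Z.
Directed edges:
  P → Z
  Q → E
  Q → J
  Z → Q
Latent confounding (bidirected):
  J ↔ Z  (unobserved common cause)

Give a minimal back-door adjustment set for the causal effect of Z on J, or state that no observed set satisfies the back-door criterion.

desc(Z)\{Z}={E,J,Q}; candidates ⊆ {P}.
Z↔J: latent back-door arc(s) into Z.
size 0: {}; under {} Z still reaches {J,P} ∋ J.
size 1: {P}; under {P} Z still reaches {J} ∋ J.
Z↔J cannot be blocked by any observed set — no back-door set.

Z→J: no observed back-door set.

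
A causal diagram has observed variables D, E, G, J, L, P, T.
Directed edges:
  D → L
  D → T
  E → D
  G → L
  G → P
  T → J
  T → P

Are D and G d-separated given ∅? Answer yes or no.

Bayes-Ball from D | ∅ reaches {E,J,L,P,T}.
G ∉ reach(D|∅) ⇒ D ⊥ G | ∅.

Yes — D ⊥ G | ∅.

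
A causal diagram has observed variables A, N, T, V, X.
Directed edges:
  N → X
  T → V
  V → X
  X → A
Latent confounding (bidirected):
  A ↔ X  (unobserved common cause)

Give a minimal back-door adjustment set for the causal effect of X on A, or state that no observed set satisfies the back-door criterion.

X→A: no observed back-door set.

desc(X)\{X}={A}; candidates ⊆ {N,T,V}.
X↔A: latent back-door arc(s) into X.
size 0: {}; under {} X still reaches {A,N,T,V} ∋ A.
size 1: {N}, {T}, {V}; under {N} X still reaches {A,T,V} ∋ A.
size 2: {N,T}, {N,V}, {T,V}; under {N,T} X still reaches {A,V} ∋ A.
X↔A cannot be blocked by any observed set — no back-door set.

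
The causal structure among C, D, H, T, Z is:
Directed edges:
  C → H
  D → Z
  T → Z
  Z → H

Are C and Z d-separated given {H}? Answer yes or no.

No — C and Z are d-connected given {H}.

Bayes-Ball from C | {H} reaches {D,T,Z}.
Z ∈ reach(C|{H}) ⇒ C ⊥̸ Z | {H}.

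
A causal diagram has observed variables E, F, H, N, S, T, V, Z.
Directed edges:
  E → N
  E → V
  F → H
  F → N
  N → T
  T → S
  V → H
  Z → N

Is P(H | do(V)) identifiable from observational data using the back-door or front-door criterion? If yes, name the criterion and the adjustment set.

desc(V)\{V}={H}; candidates ⊆ {E,F,N,S,T,Z}.
∅: V⊥H given ∅ in G with V→· removed — back-door holds.
P(H|do(V)) = P(H|V) — no adjustment needed.

P(H|do(V)): backdoor, adjust for ∅.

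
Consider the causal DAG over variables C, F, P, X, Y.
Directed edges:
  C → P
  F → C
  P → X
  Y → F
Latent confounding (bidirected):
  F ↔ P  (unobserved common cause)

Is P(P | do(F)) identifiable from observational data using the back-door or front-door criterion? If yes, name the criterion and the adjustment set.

P(P|do(F)): frontdoor, adjust for {C}.

desc(F)\{F}={C,P,X}; candidates ⊆ {Y}.
F↔P: latent back-door arc(s) into F.
size 0: {}; under {} F still reaches {P,X,Y} ∋ P.
size 1: {Y}; under {Y} F still reaches {P,X} ∋ P.
F↔P cannot be blocked by any observed set — no back-door set.
{C}: (i) intercepts every directed F→P path; (ii) no back-door F→{C}; (iii) {F} blocks every back-door {C}→P. Front-door holds.
P(P|do(F)) = Σ_{C} P(C|F) Σ_{F'} P(P|C,F')P(F').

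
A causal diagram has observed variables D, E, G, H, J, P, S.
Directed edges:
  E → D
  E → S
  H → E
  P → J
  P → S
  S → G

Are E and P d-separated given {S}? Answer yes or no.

No — E and P are d-connected given {S}.

Bayes-Ball from E | {S} reaches {D,H,J,P}.
P ∈ reach(E|{S}) ⇒ E ⊥̸ P | {S}.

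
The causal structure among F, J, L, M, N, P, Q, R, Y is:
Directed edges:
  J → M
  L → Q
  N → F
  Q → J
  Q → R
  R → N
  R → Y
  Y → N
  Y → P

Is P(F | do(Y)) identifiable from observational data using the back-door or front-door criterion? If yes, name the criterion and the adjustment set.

desc(Y)\{Y}={F,N,P}; candidates ⊆ {J,L,M,Q,R}.
size 0: {}; under {} Y still reaches {F,J,L,M,N,Q,R} ∋ F.
{R}: Y⊥F given {R} in G with Y→· removed — back-door holds.
P(F|do(Y)) = Σ_{R} P(F|Y,R)·P(R).

P(F|do(Y)): backdoor, adjust for {R}.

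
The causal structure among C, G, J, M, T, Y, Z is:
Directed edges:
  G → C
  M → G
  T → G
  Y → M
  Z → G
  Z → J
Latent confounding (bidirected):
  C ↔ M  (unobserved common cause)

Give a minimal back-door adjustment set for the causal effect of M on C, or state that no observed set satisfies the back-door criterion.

M→C: no observed back-door set.

desc(M)\{M}={C,G}; candidates ⊆ {J,T,Y,Z}.
M↔C: latent back-door arc(s) into M.
size 0: {}; under {} M still reaches {C,Y} ∋ C.
size 1: {J}, {T}, {Y} …(+1); under {J} M still reaches {C,Y} ∋ C.
size 2: {J,T}, {J,Y}, {J,Z} …(+3); under {J,T} M still reaches {C,Y} ∋ C.
M↔C cannot be blocked by any observed set — no back-door set.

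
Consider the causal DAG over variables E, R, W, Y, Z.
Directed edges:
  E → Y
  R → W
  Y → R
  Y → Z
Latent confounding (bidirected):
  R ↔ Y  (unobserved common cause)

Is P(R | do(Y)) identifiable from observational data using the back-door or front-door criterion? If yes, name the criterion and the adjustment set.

desc(Y)\{Y}={R,W,Z}; candidates ⊆ {E}.
Y↔R: latent back-door arc(s) into Y.
size 0: {}; under {} Y still reaches {E,R,W} ∋ R.
size 1: {E}; under {E} Y still reaches {R,W} ∋ R.
Y↔R cannot be blocked by any observed set — no back-door set.
No mediator lies on a directed Y→…→R path.
Neither criterion identifies P(R|do(Y)) in this graph.

P(R|do(Y)): not identifiable (no BD/FD set).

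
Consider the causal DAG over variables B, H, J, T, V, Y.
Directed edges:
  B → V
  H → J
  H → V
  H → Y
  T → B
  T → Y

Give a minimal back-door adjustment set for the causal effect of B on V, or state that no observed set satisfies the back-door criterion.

B→V: minimal back-door set ∅.

desc(B)\{B}={V}; candidates ⊆ {H,J,T,Y}.
∅: B⊥V given ∅ in G with B→· removed — back-door holds.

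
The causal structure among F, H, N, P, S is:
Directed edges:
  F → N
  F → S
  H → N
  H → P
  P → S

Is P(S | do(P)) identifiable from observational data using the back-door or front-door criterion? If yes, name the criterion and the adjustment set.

P(S|do(P)): backdoor, adjust for ∅.

desc(P)\{P}={S}; candidates ⊆ {F,H,N}.
∅: P⊥S given ∅ in G with P→· removed — back-door holds.
P(S|do(P)) = P(S|P) — no adjustment needed.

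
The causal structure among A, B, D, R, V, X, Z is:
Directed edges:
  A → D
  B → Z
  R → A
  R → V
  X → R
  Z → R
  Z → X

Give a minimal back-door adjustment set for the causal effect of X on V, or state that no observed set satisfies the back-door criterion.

desc(X)\{X}={A,D,R,V}; candidates ⊆ {B,Z}.
size 0: {}; under {} X still reaches {A,B,D,R,V,Z} ∋ V.
{Z}: X⊥V given {Z} in G with X→· removed — back-door holds.

X→V: minimal back-door set {Z}.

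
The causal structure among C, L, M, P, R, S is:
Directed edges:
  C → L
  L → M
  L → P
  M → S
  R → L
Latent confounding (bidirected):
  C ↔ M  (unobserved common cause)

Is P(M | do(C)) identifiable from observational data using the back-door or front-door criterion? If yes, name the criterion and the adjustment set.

P(M|do(C)): frontdoor, adjust for {L}.

desc(C)\{C}={L,M,P,S}; candidates ⊆ {R}.
C↔M: latent back-door arc(s) into C.
size 0: {}; under {} C still reaches {M,S} ∋ M.
size 1: {R}; under {R} C still reaches {M,S} ∋ M.
C↔M cannot be blocked by any observed set — no back-door set.
{L}: (i) intercepts every directed C→M path; (ii) no back-door C→{L}; (iii) {C} blocks every back-door {L}→M. Front-door holds.
P(M|do(C)) = Σ_{L} P(L|C) Σ_{C'} P(M|L,C')P(C').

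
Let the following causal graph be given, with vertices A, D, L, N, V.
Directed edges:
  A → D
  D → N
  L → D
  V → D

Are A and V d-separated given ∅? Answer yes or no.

Yes — A ⊥ V | ∅.

Bayes-Ball from A | ∅ reaches {D,N}.
V ∉ reach(A|∅) ⇒ A ⊥ V | ∅.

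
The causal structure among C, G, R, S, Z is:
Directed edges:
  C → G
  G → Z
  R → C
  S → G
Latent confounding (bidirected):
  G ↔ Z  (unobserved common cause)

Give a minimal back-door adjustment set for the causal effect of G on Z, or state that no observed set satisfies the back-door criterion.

G→Z: no observed back-door set.

desc(G)\{G}={Z}; candidates ⊆ {C,R,S}.
G↔Z: latent back-door arc(s) into G.
size 0: {}; under {} G still reaches {C,R,S,Z} ∋ Z.
size 1: {C}, {R}, {S}; under {C} G still reaches {S,Z} ∋ Z.
size 2: {C,R}, {C,S}, {R,S}; under {C,R} G still reaches {S,Z} ∋ Z.
G↔Z cannot be blocked by any observed set — no back-door set.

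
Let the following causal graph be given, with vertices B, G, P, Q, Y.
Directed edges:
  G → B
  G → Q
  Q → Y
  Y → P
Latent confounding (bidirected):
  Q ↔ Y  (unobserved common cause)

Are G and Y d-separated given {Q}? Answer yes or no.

No — G and Y are d-connected given {Q}.

Bayes-Ball from G | {Q} reaches {B,P,Y}.
Y ∈ reach(G|{Q}) ⇒ G ⊥̸ Y | {Q}.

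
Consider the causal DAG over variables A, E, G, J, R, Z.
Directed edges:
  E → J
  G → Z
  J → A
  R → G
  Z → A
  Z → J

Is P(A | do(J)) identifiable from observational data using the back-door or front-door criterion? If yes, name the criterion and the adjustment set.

desc(J)\{J}={A}; candidates ⊆ {E,G,R,Z}.
size 0: {}; under {} J still reaches {A,E,G,R,Z} ∋ A.
{Z}: J⊥A given {Z} in G with J→· removed — back-door holds.
P(A|do(J)) = Σ_{Z} P(A|J,Z)·P(Z).

P(A|do(J)): backdoor, adjust for {Z}.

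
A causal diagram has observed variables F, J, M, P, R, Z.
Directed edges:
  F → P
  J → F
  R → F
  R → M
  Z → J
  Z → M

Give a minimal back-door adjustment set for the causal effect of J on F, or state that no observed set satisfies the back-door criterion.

desc(J)\{J}={F,P}; candidates ⊆ {M,R,Z}.
∅: J⊥F given ∅ in G with J→· removed — back-door holds.

J→F: minimal back-door set ∅.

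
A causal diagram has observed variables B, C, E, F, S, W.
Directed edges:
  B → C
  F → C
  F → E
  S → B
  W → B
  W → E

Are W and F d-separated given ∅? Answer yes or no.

Bayes-Ball from W | ∅ reaches {B,C,E}.
F ∉ reach(W|∅) ⇒ W ⊥ F | ∅.

Yes — W ⊥ F | ∅.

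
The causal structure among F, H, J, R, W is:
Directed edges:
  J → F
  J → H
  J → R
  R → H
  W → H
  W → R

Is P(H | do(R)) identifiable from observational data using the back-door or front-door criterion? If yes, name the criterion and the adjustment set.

P(H|do(R)): backdoor, adjust for {J, W}.

desc(R)\{R}={H}; candidates ⊆ {F,J,W}.
size 0: {}; under {} R still reaches {F,H,J,W} ∋ H.
size 1: {F}, {J}, {W}; under {F} R still reaches {H,J,W} ∋ H.
{J,W}: R⊥H given {J,W} in G with R→· removed — back-door holds.
P(H|do(R)) = Σ_{J,W} P(H|R,J,W)·P(J,W).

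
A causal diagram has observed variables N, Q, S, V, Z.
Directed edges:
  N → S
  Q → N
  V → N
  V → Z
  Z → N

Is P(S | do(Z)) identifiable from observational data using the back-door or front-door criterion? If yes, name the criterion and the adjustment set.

desc(Z)\{Z}={N,S}; candidates ⊆ {Q,V}.
size 0: {}; under {} Z still reaches {N,S,V} ∋ S.
{V}: Z⊥S given {V} in G with Z→· removed — back-door holds.
P(S|do(Z)) = Σ_{V} P(S|Z,V)·P(V).

P(S|do(Z)): backdoor, adjust for {V}.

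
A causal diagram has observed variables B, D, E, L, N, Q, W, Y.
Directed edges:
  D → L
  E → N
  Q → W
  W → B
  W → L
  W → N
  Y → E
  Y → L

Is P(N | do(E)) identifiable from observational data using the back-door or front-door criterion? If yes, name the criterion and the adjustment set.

P(N|do(E)): backdoor, adjust for ∅.

desc(E)\{E}={N}; candidates ⊆ {B,D,L,Q,W,Y}.
∅: E⊥N given ∅ in G with E→· removed — back-door holds.
P(N|do(E)) = P(N|E) — no adjustment needed.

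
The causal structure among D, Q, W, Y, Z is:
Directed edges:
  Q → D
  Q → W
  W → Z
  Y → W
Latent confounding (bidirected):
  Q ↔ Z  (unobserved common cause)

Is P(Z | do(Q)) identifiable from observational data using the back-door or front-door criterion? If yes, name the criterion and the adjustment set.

P(Z|do(Q)): frontdoor, adjust for {W}.

desc(Q)\{Q}={D,W,Z}; candidates ⊆ {Y}.
Q↔Z: latent back-door arc(s) into Q.
size 0: {}; under {} Q still reaches {Z} ∋ Z.
size 1: {Y}; under {Y} Q still reaches {Z} ∋ Z.
Q↔Z cannot be blocked by any observed set — no back-door set.
{W}: (i) intercepts every directed Q→Z path; (ii) no back-door Q→{W}; (iii) {Q} blocks every back-door {W}→Z. Front-door holds.
P(Z|do(Q)) = Σ_{W} P(W|Q) Σ_{Q'} P(Z|W,Q')P(Q').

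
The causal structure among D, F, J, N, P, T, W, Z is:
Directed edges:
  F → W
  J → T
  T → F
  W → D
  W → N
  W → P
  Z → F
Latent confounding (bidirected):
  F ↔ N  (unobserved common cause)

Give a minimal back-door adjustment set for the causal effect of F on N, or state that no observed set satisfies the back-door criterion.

F→N: no observed back-door set.

desc(F)\{F}={D,N,P,W}; candidates ⊆ {J,T,Z}.
F↔N: latent back-door arc(s) into F.
size 0: {}; under {} F still reaches {J,N,T,Z} ∋ N.
size 1: {J}, {T}, {Z}; under {J} F still reaches {N,T,Z} ∋ N.
size 2: {J,T}, {J,Z}, {T,Z}; under {J,T} F still reaches {N,Z} ∋ N.
F↔N cannot be blocked by any observed set — no back-door set.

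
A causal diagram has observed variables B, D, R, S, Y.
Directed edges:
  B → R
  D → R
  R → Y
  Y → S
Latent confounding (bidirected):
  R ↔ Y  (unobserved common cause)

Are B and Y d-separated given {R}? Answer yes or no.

Bayes-Ball from B | {R} reaches {D,S,Y}.
Y ∈ reach(B|{R}) ⇒ B ⊥̸ Y | {R}.

No — B and Y are d-connected given {R}.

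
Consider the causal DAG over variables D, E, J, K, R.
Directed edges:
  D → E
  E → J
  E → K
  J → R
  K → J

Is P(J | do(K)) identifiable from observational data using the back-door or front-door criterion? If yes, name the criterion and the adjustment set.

P(J|do(K)): backdoor, adjust for {E}.

desc(K)\{K}={J,R}; candidates ⊆ {D,E}.
size 0: {}; under {} K still reaches {D,E,J,R} ∋ J.
{E}: K⊥J given {E} in G with K→· removed — back-door holds.
P(J|do(K)) = Σ_{E} P(J|K,E)·P(E).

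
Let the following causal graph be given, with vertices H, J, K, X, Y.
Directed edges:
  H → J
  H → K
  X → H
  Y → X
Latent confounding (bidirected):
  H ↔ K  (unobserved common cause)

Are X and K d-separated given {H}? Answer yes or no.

Bayes-Ball from X | {H} reaches {K,Y}.
K ∈ reach(X|{H}) ⇒ X ⊥̸ K | {H}.

No — X and K are d-connected given {H}.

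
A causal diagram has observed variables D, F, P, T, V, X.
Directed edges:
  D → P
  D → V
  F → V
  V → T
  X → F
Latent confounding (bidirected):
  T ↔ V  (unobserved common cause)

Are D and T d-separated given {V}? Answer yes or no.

No — D and T are d-connected given {V}.

Bayes-Ball from D | {V} reaches {F,P,T,X}.
T ∈ reach(D|{V}) ⇒ D ⊥̸ T | {V}.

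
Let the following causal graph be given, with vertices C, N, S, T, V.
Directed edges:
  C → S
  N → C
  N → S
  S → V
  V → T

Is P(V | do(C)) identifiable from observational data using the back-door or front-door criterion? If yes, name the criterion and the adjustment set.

desc(C)\{C}={S,T,V}; candidates ⊆ {N}.
size 0: {}; under {} C still reaches {N,S,T,V} ∋ V.
{N}: C⊥V given {N} in G with C→· removed — back-door holds.
P(V|do(C)) = Σ_{N} P(V|C,N)·P(N).

P(V|do(C)): backdoor, adjust for {N}.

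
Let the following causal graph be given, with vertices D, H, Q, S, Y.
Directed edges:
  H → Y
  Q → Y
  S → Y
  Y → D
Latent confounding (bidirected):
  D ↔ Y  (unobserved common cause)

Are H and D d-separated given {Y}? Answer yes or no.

No — H and D are d-connected given {Y}.

Bayes-Ball from H | {Y} reaches {D,Q,S}.
D ∈ reach(H|{Y}) ⇒ H ⊥̸ D | {Y}.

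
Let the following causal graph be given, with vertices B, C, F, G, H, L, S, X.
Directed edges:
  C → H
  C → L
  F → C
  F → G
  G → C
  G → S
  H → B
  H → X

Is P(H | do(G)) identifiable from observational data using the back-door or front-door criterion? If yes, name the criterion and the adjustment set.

desc(G)\{G}={B,C,H,L,S,X}; candidates ⊆ {F}.
size 0: {}; under {} G still reaches {B,C,F,H,L,X} ∋ H.
{F}: G⊥H given {F} in G with G→· removed — back-door holds.
P(H|do(G)) = Σ_{F} P(H|G,F)·P(F).

P(H|do(G)): backdoor, adjust for {F}.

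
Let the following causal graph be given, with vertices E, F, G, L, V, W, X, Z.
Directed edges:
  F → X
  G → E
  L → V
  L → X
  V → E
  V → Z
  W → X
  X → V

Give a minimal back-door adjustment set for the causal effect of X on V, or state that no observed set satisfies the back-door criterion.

desc(X)\{X}={E,V,Z}; candidates ⊆ {F,G,L,W}.
size 0: {}; under {} X still reaches {E,F,L,V,W,Z} ∋ V.
{L}: X⊥V given {L} in G with X→· removed — back-door holds.

X→V: minimal back-door set {L}.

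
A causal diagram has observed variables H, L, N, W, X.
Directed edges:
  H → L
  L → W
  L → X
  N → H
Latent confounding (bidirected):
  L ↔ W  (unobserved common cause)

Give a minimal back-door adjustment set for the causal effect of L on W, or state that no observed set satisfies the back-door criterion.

L→W: no observed back-door set.

desc(L)\{L}={W,X}; candidates ⊆ {H,N}.
L↔W: latent back-door arc(s) into L.
size 0: {}; under {} L still reaches {H,N,W} ∋ W.
size 1: {H}, {N}; under {H} L still reaches {W} ∋ W.
size 2: {H,N}; under {H,N} L still reaches {W} ∋ W.
L↔W cannot be blocked by any observed set — no back-door set.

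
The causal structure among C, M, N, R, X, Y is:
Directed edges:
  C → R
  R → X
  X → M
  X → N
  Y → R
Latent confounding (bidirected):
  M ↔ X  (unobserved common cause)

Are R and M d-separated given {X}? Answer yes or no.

No — R and M are d-connected given {X}.

Bayes-Ball from R | {X} reaches {C,M,Y}.
M ∈ reach(R|{X}) ⇒ R ⊥̸ M | {X}.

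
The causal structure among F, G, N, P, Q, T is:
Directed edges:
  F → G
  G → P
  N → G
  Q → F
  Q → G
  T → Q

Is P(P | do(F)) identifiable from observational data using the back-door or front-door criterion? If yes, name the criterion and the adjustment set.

P(P|do(F)): backdoor, adjust for {Q}.

desc(F)\{F}={G,P}; candidates ⊆ {N,Q,T}.
size 0: {}; under {} F still reaches {G,P,Q,T} ∋ P.
{Q}: F⊥P given {Q} in G with F→· removed — back-door holds.
P(P|do(F)) = Σ_{Q} P(P|F,Q)·P(Q).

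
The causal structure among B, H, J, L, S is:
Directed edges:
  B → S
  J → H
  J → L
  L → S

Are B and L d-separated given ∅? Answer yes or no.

Yes — B ⊥ L | ∅.

Bayes-Ball from B | ∅ reaches {S}.
L ∉ reach(B|∅) ⇒ B ⊥ L | ∅.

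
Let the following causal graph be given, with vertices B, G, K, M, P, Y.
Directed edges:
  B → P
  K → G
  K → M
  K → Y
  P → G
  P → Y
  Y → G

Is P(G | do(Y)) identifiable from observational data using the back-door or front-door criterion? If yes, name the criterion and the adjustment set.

desc(Y)\{Y}={G}; candidates ⊆ {B,K,M,P}.
size 0: {}; under {} Y still reaches {B,G,K,M,P} ∋ G.
size 1: {B}, {K}, {M} …(+1); under {B} Y still reaches {G,K,M,P} ∋ G.
{K,P}: Y⊥G given {K,P} in G with Y→· removed — back-door holds.
P(G|do(Y)) = Σ_{K,P} P(G|Y,K,P)·P(K,P).

P(G|do(Y)): backdoor, adjust for {K, P}.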